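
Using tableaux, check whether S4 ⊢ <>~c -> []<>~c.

No, not valid

Tableau for the negation ~(<>~c -> []<>~c):
1. ~(<>~c -> []<>~c), 0
2. <>~c, 0
3. ~[]<>~c, 0
4. ~c, 1
5. ~<>~c, 2
6. c, 2
Accessibility: 0R0, 0R1, 0R2, 1R1, 2R2
The negation has an open branch (countermodel exists).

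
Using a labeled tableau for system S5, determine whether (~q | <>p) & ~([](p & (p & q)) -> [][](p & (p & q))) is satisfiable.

No, unsatisfiable

1. (~q | <>p) & ~([](p & (p & q)) -> [][](p & (p & q))), 0
2. ~q | <>p, 0
3. ~([](p & (p & q)) -> [][](p & (p & q))), 0
4. [](p & (p & q)), 0
5. ~[][](p & (p & q)), 0
6. p & (p & q), 0
7. p, 0
8. p & q, 0
9. q, 0
10. <>p, 0
11. ~[](p & (p & q)), 1
12. p & (p & q), 1
13. p, 1
14. p & q, 1
15. q, 1
16. p, 2
17. p & (p & q), 2
18. p & q, 2
19. q, 2
20. ~(p & (p & q)), 3
21. p & (p & q), 3
22. p, 3
23. p & q, 3
24. q, 3
25. ~(p & q), 3
26. ~q, 3
Accessibility: 0R0, 0R1, 0R2, 0R3, 1R0, 1R1, 1R2, 1R3, 2R0, 2R1, 2R2, 2R3, 3R0, 3R1, 3R2, 3R3
Branch closes: q and ~q both at 3.
(One branch shown.) All branches close.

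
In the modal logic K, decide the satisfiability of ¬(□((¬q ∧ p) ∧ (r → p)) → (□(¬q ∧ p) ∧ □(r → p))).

1. ¬(□((¬q ∧ p) ∧ (r → p)) → (□(¬q ∧ p) ∧ □(r → p))), 0
2. □((¬q ∧ p) ∧ (r → p)), 0
3. ¬(□(¬q ∧ p) ∧ □(r → p)), 0
4. ¬□(r → p), 0
5. ¬(r → p), 1
6. r, 1
7. ¬p, 1
8. (¬q ∧ p) ∧ (r → p), 1
9. ¬q ∧ p, 1
10. r → p, 1
11. ¬q, 1
12. p, 1
Accessibility: 0R1
Branch closes: p and ¬p both at 1.
Every branch closes; the branch above is one of them.

No, unsatisfiable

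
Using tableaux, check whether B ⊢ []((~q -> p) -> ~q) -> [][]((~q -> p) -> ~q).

Not valid

Tableau for the negation ~([]((~q -> p) -> ~q) -> [][]((~q -> p) -> ~q)):
1. ~([]((~q -> p) -> ~q) -> [][]((~q -> p) -> ~q)), w0
2. []((~q -> p) -> ~q), w0   [~->-rule on 1]
3. ~[][]((~q -> p) -> ~q), w0   [~->-rule on 1]
4. (~q -> p) -> ~q, w0   [[]-rule on 2 via w0Rw0]
5. ~q, w0   [->-rule on 4 (branches; this branch)]
6. ~[]((~q -> p) -> ~q), w1   [~[]-rule on 3: fresh world w1, w0Rw1]
7. (~q -> p) -> ~q, w1   [[]-rule on 2 via w0Rw1]
8. ~q, w1   [->-rule on 7 (branches; this branch)]
9. ~((~q -> p) -> ~q), w2   [~[]-rule on 6: fresh world w2, w1Rw2]
10. ~q -> p, w2   [~->-rule on 9]
11. q, w2   [~->-rule on 9]
12. p, w2   [->-rule on 10 (branches; this branch)]
Accessibility: w0Rw0, w0Rw1, w1Rw0, w1Rw1, w1Rw2, w2Rw1, w2Rw2
The negation has an open branch (countermodel exists).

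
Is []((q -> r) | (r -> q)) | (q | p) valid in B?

Valid

Tableau for the negation ~([]((q -> r) | (r -> q)) | (q | p)):
1. ~([]((q -> r) | (r -> q)) | (q | p)), w0
2. ~[]((q -> r) | (r -> q)), w0
3. ~(q | p), w0
4. ~q, w0
5. ~p, w0
6. ~((q -> r) | (r -> q)), w1
7. ~(q -> r), w1
8. ~(r -> q), w1
9. q, w1
10. ~r, w1
11. r, w1
12. ~q, w1
Accessibility: w0Rw0, w0Rw1, w1Rw0, w1Rw1
Branch closes: r and ~r both at w1.
All branches of the negation close; one closing branch shown above.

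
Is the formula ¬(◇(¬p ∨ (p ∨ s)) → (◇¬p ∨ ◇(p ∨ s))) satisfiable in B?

Unsatisfiable

1. ¬(◇(¬p ∨ (p ∨ s)) → (◇¬p ∨ ◇(p ∨ s))), 0
2. ◇(¬p ∨ (p ∨ s)), 0
3. ¬(◇¬p ∨ ◇(p ∨ s)), 0
4. ¬◇¬p, 0
5. ¬◇(p ∨ s), 0
6. p, 0
7. ¬(p ∨ s), 0
8. ¬p, 0
9. ¬s, 0
Accessibility: 0R0
Branch closes: p and ¬p both at 0.
(One branch shown.) All branches close.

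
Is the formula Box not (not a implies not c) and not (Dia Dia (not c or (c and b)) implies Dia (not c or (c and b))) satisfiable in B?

1. Box not (not a implies not c) and not (Dia Dia (not c or (c and b)) implies Dia (not c or (c and b))), w0
2. Box not (not a implies not c), w0   [and-rule on 1]
3. not (Dia Dia (not c or (c and b)) implies Dia (not c or (c and b))), w0   [and-rule on 1]
4. Dia Dia (not c or (c and b)), w0   [neg-implies-rule on 3]
5. not Dia (not c or (c and b)), w0   [neg-implies-rule on 3]
6. not (not a implies not c), w0   [Box-rule on 2 via w0Rw0]
7. not a, w0   [neg-implies-rule on 6]
8. c, w0   [neg-implies-rule on 6]
9. not (not c or (c and b)), w0   [neg-Dia-rule on 5 via w0Rw0]
10. not (c and b), w0   [neg-or-rule on 9]
11. not b, w0   [neg-and-rule on 10 (branches; this branch)]
12. Dia (not c or (c and b)), w1   [Dia-rule on 4: fresh world w1, w0Rw1]
13. not (not a implies not c), w1   [Box-rule on 2 via w0Rw1]
14. not a, w1   [neg-implies-rule on 13]
15. c, w1   [neg-implies-rule on 13]
16. not (not c or (c and b)), w1   [neg-Dia-rule on 5 via w0Rw1]
17. not (c and b), w1   [neg-or-rule on 16]
18. not b, w1   [neg-and-rule on 17 (branches; this branch)]
19. not c or (c and b), w2   [Dia-rule on 12: fresh world w2, w1Rw2]
20. c and b, w2   [or-rule on 19 (branches; this branch)]
21. c, w2   [and-rule on 20]
22. b, w2   [and-rule on 20]
Accessibility: w0Rw0, w0Rw1, w1Rw0, w1Rw1, w1Rw2, w2Rw1, w2Rw2

Yes, satisfiable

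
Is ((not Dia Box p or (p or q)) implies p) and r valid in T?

Tableau for the negation not (((not Dia Box p or (p or q)) implies p) and r):
1. not (((not Dia Box p or (p or q)) implies p) and r), 0
2. not r, 0
Accessibility: 0R0
The negation has an open branch (countermodel exists).

Not valid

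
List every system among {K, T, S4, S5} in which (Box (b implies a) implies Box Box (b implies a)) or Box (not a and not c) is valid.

T-tableau for the negation not ((Box (b implies a) implies Box Box (b implies a)) or Box (not a and not c)):
1. not ((Box (b implies a) implies Box Box (b implies a)) or Box (not a and not c)), u
2. not (Box (b implies a) implies Box Box (b implies a)), u   [neg-or-rule on 1]
3. not Box (not a and not c), u   [neg-or-rule on 1]
4. Box (b implies a), u   [neg-implies-rule on 2]
5. not Box Box (b implies a), u   [neg-implies-rule on 2]
6. b implies a, u   [Box-rule on 4 via uRu]
7. a, u   [implies-rule on 6 (branches; this branch)]
8. not (not a and not c), v   [neg-Box-rule on 3: fresh world v, uRv]
9. b implies a, v   [Box-rule on 4 via uRv]
10. c, v   [neg-and-rule on 8 (branches; this branch)]
11. a, v   [implies-rule on 9 (branches; this branch)]
12. not Box (b implies a), w   [neg-Box-rule on 5: fresh world w, uRw]
13. b implies a, w   [Box-rule on 4 via uRw]
14. a, w   [implies-rule on 13 (branches; this branch)]
15. not (b implies a), x   [neg-Box-rule on 12: fresh world x, wRx]
16. b, x   [neg-implies-rule on 15]
17. not a, x   [neg-implies-rule on 15]
Accessibility: uRu, uRv, uRw, vRv, wRw, wRx, xRx
Complete open branch: countermodel on a T-frame, so not valid in T, nor in K (the same frame is also a K-frame).
S4-tableau for the negation not ((Box (b implies a) implies Box Box (b implies a)) or Box (not a and not c)):
1. not ((Box (b implies a) implies Box Box (b implies a)) or Box (not a and not c)), u
2. not (Box (b implies a) implies Box Box (b implies a)), u   [neg-or-rule on 1]
3. not Box (not a and not c), u   [neg-or-rule on 1]
4. Box (b implies a), u   [neg-implies-rule on 2]
5. not Box Box (b implies a), u   [neg-implies-rule on 2]
6. b implies a, u   [Box-rule on 4 via uRu]
7. a, u   [implies-rule on 6 (branches; this branch)]
8. not (not a and not c), v   [neg-Box-rule on 3: fresh world v, uRv]
9. b implies a, v   [Box-rule on 4 via uRv]
10. c, v   [neg-and-rule on 8 (branches; this branch)]
11. a, v   [implies-rule on 9 (branches; this branch)]
12. not Box (b implies a), w   [neg-Box-rule on 5: fresh world w, uRw]
13. b implies a, w   [Box-rule on 4 via uRw]
14. a, w   [implies-rule on 13 (branches; this branch)]
15. not (b implies a), x   [neg-Box-rule on 12: fresh world x, wRx]
16. b, x   [neg-implies-rule on 15]
17. not a, x   [neg-implies-rule on 15]
18. b implies a, x   [Box-rule on 4 via uRx]
19. a, x   [implies-rule on 18 (branches; this branch)]
Accessibility: uRu, uRv, uRw, uRx, vRv, wRw, wRx, xRx
Branch closes: a and not a both at x.
Every branch closes (one shown): valid in S4, hence also in S5 (every theorem of S4 is a theorem of S5).

S4, S5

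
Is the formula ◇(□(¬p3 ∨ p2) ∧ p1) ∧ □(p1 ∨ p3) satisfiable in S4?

1. ◇(□(¬p3 ∨ p2) ∧ p1) ∧ □(p1 ∨ p3), w0
2. ◇(□(¬p3 ∨ p2) ∧ p1), w0
3. □(p1 ∨ p3), w0
4. p1 ∨ p3, w0
5. p3, w0
6. □(¬p3 ∨ p2) ∧ p1, w1
7. □(¬p3 ∨ p2), w1
8. p1, w1
9. p1 ∨ p3, w1
10. ¬p3 ∨ p2, w1
11. p3, w1
12. p2, w1
Accessibility: w0Rw0, w0Rw1, w1Rw1

Satisfiable (open branch found)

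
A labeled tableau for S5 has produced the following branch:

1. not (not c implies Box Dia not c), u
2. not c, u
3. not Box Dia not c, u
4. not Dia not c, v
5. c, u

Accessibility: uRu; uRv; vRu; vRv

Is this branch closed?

Both c and not c appear at u.

Closed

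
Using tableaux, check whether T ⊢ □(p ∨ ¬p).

Tableau for the negation ¬□(p ∨ ¬p):
1. ¬□(p ∨ ¬p), w0
2. ¬(p ∨ ¬p), w1
3. ¬p, w1
4. p, w1
Accessibility: w0Rw0, w0Rw1, w1Rw1
Branch closes: p and ¬p both at w1.
All branches of the negation close; one closing branch shown above.

Valid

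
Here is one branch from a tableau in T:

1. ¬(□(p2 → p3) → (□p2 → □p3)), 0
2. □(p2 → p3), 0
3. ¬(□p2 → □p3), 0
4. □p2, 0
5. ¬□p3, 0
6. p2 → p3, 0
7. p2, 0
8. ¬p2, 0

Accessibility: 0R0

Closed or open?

Closed

Both p2 and ¬p2 appear at 0.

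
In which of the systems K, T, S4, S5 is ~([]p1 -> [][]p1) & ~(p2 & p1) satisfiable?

T-tableau for the formula:
1. ~([]p1 -> [][]p1) & ~(p2 & p1), 0
2. ~([]p1 -> [][]p1), 0   [&-rule on 1]
3. ~(p2 & p1), 0   [&-rule on 1]
4. []p1, 0   [~->-rule on 2]
5. ~[][]p1, 0   [~->-rule on 2]
6. p1, 0   [[]-rule on 4 via 0R0]
7. ~p2, 0   [~&-rule on 3 (branches; this branch)]
8. ~[]p1, 1   [~[]-rule on 5: fresh world 1, 0R1]
9. p1, 1   [[]-rule on 4 via 0R1]
10. ~p1, 2   [~[]-rule on 8: fresh world 2, 1R2]
Accessibility: 0R0, 0R1, 1R1, 1R2, 2R2
Complete open branch: satisfiable in T, hence also in K (this T-model is also a K-model).
S4-tableau for the formula:
1. ~([]p1 -> [][]p1) & ~(p2 & p1), 0
2. ~([]p1 -> [][]p1), 0   [&-rule on 1]
3. ~(p2 & p1), 0   [&-rule on 1]
4. []p1, 0   [~->-rule on 2]
5. ~[][]p1, 0   [~->-rule on 2]
6. p1, 0   [[]-rule on 4 via 0R0]
7. ~p2, 0   [~&-rule on 3 (branches; this branch)]
8. ~[]p1, 1   [~[]-rule on 5: fresh world 1, 0R1]
9. p1, 1   [[]-rule on 4 via 0R1]
10. ~p1, 2   [~[]-rule on 8: fresh world 2, 1R2]
11. p1, 2   [[]-rule on 4 via 0R2]
Accessibility: 0R0, 0R1, 0R2, 1R1, 1R2, 2R2
Branch closes: p1 and ~p1 both at 2.
Every branch closes (one shown): unsatisfiable in S4, hence also in S5 (every S5-frame is an S4-frame).

K, T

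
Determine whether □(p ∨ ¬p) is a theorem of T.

Valid in T

Tableau for the negation ¬□(p ∨ ¬p):
1. ¬□(p ∨ ¬p), w0
2. ¬(p ∨ ¬p), w1
3. ¬p, w1
4. p, w1
Accessibility: w0Rw0, w0Rw1, w1Rw1
Branch closes: p and ¬p both at w1.
All branches of the negation close; one closing branch shown above.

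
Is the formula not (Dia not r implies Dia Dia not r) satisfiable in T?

1. not (Dia not r implies Dia Dia not r), 0
2. Dia not r, 0
3. not Dia Dia not r, 0
4. not Dia not r, 0
5. r, 0
6. not r, 1
7. not Dia not r, 1
8. r, 1
Accessibility: 0R0, 0R1, 1R1
Branch closes: r and not r both at 1.
(One branch shown.) All branches close.

Unsatisfiable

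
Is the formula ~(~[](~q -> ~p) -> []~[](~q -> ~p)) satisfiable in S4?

1. ~(~[](~q -> ~p) -> []~[](~q -> ~p)), w0
2. ~[](~q -> ~p), w0   [~->-rule on 1]
3. ~[]~[](~q -> ~p), w0   [~->-rule on 1]
4. ~(~q -> ~p), w1   [~[]-rule on 2: fresh world w1, w0Rw1]
5. ~q, w1   [~->-rule on 4]
6. p, w1   [~->-rule on 4]
7. [](~q -> ~p), w2   [~[]-rule on 3: fresh world w2, w0Rw2]
8. ~q -> ~p, w2   [[]-rule on 7 via w2Rw2]
9. ~p, w2   [->-rule on 8 (branches; this branch)]
Accessibility: w0Rw0, w0Rw1, w0Rw2, w1Rw1, w2Rw2

Satisfiable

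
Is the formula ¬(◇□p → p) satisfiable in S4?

1. ¬(◇□p → p), w0
2. ◇□p, w0
3. ¬p, w0
4. □p, w1
5. p, w1
Accessibility: w0Rw0, w0Rw1, w1Rw1

Satisfiable (open branch found)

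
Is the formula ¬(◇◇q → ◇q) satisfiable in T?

1. ¬(◇◇q → ◇q), u
2. ◇◇q, u   [¬→-rule on 1]
3. ¬◇q, u   [¬→-rule on 1]
4. ¬q, u   [¬◇-rule on 3 via uRu]
5. ◇q, v   [◇-rule on 2: fresh world v, uRv]
6. ¬q, v   [¬◇-rule on 3 via uRv]
7. q, w   [◇-rule on 5: fresh world w, vRw]
Accessibility: uRu, uRv, vRv, vRw, wRw

Satisfiable (open branch found)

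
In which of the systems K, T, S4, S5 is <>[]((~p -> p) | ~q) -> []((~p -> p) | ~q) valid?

S4-tableau for the negation ~(<>[]((~p -> p) | ~q) -> []((~p -> p) | ~q)):
1. ~(<>[]((~p -> p) | ~q) -> []((~p -> p) | ~q)), w0
2. <>[]((~p -> p) | ~q), w0
3. ~[]((~p -> p) | ~q), w0
4. []((~p -> p) | ~q), w1
5. (~p -> p) | ~q, w1
6. ~q, w1
7. ~((~p -> p) | ~q), w2
8. ~(~p -> p), w2
9. q, w2
10. ~p, w2
Accessibility: w0Rw0, w0Rw1, w0Rw2, w1Rw1, w2Rw2
Complete open branch: countermodel on an S4-frame, so not valid in S4, nor in K, T (the same frame is also a K-frame and a T-frame).
S5-tableau for the negation ~(<>[]((~p -> p) | ~q) -> []((~p -> p) | ~q)):
1. ~(<>[]((~p -> p) | ~q) -> []((~p -> p) | ~q)), w0
2. <>[]((~p -> p) | ~q), w0
3. ~[]((~p -> p) | ~q), w0
4. []((~p -> p) | ~q), w1
5. (~p -> p) | ~q, w0
6. (~p -> p) | ~q, w1
7. ~p -> p, w0
8. ~p -> p, w1
9. p, w0
10. p, w1
11. ~((~p -> p) | ~q), w2
12. ~(~p -> p), w2
13. q, w2
14. ~p, w2
15. (~p -> p) | ~q, w2
16. ~p -> p, w2
17. p, w2
Accessibility: w0Rw0, w0Rw1, w0Rw2, w1Rw0, w1Rw1, w1Rw2, w2Rw0, w2Rw1, w2Rw2
Branch closes: p and ~p both at w2.
Every branch closes (one shown): valid in S5.

S5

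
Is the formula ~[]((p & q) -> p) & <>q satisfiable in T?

1. ~[]((p & q) -> p) & <>q, 0
2. ~[]((p & q) -> p), 0   [&-rule on 1]
3. <>q, 0   [&-rule on 1]
4. ~((p & q) -> p), 1   [~[]-rule on 2: fresh world 1, 0R1]
5. p & q, 1   [~->-rule on 4]
6. ~p, 1   [~->-rule on 4]
7. p, 1   [&-rule on 5]
8. q, 1   [&-rule on 5]
Accessibility: 0R0, 0R1, 1R1
Branch closes: p and ~p both at 1.
Every branch closes; the branch above is one of them.

Unsatisfiable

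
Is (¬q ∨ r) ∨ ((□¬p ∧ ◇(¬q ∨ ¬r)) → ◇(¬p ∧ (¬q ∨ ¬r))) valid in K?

Tableau for the negation ¬((¬q ∨ r) ∨ ((□¬p ∧ ◇(¬q ∨ ¬r)) → ◇(¬p ∧ (¬q ∨ ¬r)))):
1. ¬((¬q ∨ r) ∨ ((□¬p ∧ ◇(¬q ∨ ¬r)) → ◇(¬p ∧ (¬q ∨ ¬r)))), u
2. ¬(¬q ∨ r), u
3. ¬((□¬p ∧ ◇(¬q ∨ ¬r)) → ◇(¬p ∧ (¬q ∨ ¬r))), u
4. q, u
5. ¬r, u
6. □¬p ∧ ◇(¬q ∨ ¬r), u
7. ¬◇(¬p ∧ (¬q ∨ ¬r)), u
8. □¬p, u
9. ◇(¬q ∨ ¬r), u
10. ¬q ∨ ¬r, v
11. ¬(¬p ∧ (¬q ∨ ¬r)), v
12. ¬p, v
13. ¬r, v
14. ¬(¬q ∨ ¬r), v
15. q, v
16. r, v
Accessibility: uRv
Branch closes: r and ¬r both at v.
Every branch of the negation's tableau closes; the branch above is one of them.

Yes, valid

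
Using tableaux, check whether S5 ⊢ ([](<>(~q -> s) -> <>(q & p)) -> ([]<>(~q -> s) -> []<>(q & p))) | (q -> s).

Tableau for the negation ~(([](<>(~q -> s) -> <>(q & p)) -> ([]<>(~q -> s) -> []<>(q & p))) | (q -> s)):
1. ~(([](<>(~q -> s) -> <>(q & p)) -> ([]<>(~q -> s) -> []<>(q & p))) | (q -> s)), u
2. ~([](<>(~q -> s) -> <>(q & p)) -> ([]<>(~q -> s) -> []<>(q & p))), u   [~|-rule on 1]
3. ~(q -> s), u   [~|-rule on 1]
4. [](<>(~q -> s) -> <>(q & p)), u   [~->-rule on 2]
5. ~([]<>(~q -> s) -> []<>(q & p)), u   [~->-rule on 2]
6. q, u   [~->-rule on 3]
7. ~s, u   [~->-rule on 3]
8. []<>(~q -> s), u   [~->-rule on 5]
9. ~[]<>(q & p), u   [~->-rule on 5]
10. <>(~q -> s) -> <>(q & p), u   [[]-rule on 4 via uRu]
11. <>(~q -> s), u   [[]-rule on 8 via uRu]
12. <>(q & p), u   [->-rule on 10 (branches; this branch)]
13. ~<>(q & p), v   [~[]-rule on 9: fresh world v, uRv]
14. <>(~q -> s) -> <>(q & p), v   [[]-rule on 4 via uRv]
15. <>(~q -> s), v   [[]-rule on 8 via uRv]
16. ~(q & p), u   [~<>-rule on 13 via vRu]
17. ~(q & p), v   [~<>-rule on 13 via vRv]
18. <>(q & p), v   [->-rule on 14 (branches; this branch)]
19. ~p, u   [~&-rule on 16 (branches; this branch)]
20. ~p, v   [~&-rule on 17 (branches; this branch)]
21. ~q -> s, w   [<>-rule on 11: fresh world w, uRw]
22. <>(~q -> s) -> <>(q & p), w   [[]-rule on 4 via uRw]
23. <>(~q -> s), w   [[]-rule on 8 via uRw]
24. ~(q & p), w   [~<>-rule on 13 via vRw]
25. s, w   [->-rule on 21 (branches; this branch)]
26. <>(q & p), w   [->-rule on 22 (branches; this branch)]
27. ~p, w   [~&-rule on 24 (branches; this branch)]
28. q & p, x   [<>-rule on 12: fresh world x, uRx]
29. q, x   [&-rule on 28]
30. p, x   [&-rule on 28]
31. <>(~q -> s) -> <>(q & p), x   [[]-rule on 4 via uRx]
32. <>(~q -> s), x   [[]-rule on 8 via uRx]
33. ~(q & p), x   [~<>-rule on 13 via vRx]
34. ~<>(~q -> s), x   [->-rule on 31 (branches; this branch)]
35. ~(~q -> s), u   [~<>-rule on 34 via xRu]
36. ~q, u   [~->-rule on 35]
Accessibility: uRu, uRv, uRw, uRx, vRu, vRv, vRw, vRx, wRu, wRv, wRw, wRx, xRu, xRv, xRw, xRx
Branch closes: q and ~q both at u.
Every branch of the negation's tableau closes; the branch above is one of them.

Valid in S5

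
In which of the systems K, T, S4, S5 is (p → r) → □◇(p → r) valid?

S5

S5-tableau for the negation ¬((p → r) → □◇(p → r)):
1. ¬((p → r) → □◇(p → r)), 0
2. p → r, 0   [¬→-rule on 1]
3. ¬□◇(p → r), 0   [¬→-rule on 1]
4. r, 0   [→-rule on 2 (branches; this branch)]
5. ¬◇(p → r), 1   [¬□-rule on 3: fresh world 1, 0R1]
6. ¬(p → r), 0   [¬◇-rule on 5 via 1R0]
7. p, 0   [¬→-rule on 6]
8. ¬r, 0   [¬→-rule on 6]
Accessibility: 0R0, 0R1, 1R0, 1R1
Branch closes: r and ¬r both at 0.
Every branch closes (one shown): valid in S5.
S4-tableau for the negation ¬((p → r) → □◇(p → r)):
1. ¬((p → r) → □◇(p → r)), 0
2. p → r, 0   [¬→-rule on 1]
3. ¬□◇(p → r), 0   [¬→-rule on 1]
4. r, 0   [→-rule on 2 (branches; this branch)]
5. ¬◇(p → r), 1   [¬□-rule on 3: fresh world 1, 0R1]
6. ¬(p → r), 1   [¬◇-rule on 5 via 1R1]
7. p, 1   [¬→-rule on 6]
8. ¬r, 1   [¬→-rule on 6]
Accessibility: 0R0, 0R1, 1R1
Complete open branch: countermodel on an S4-frame, so not valid in S4, nor in K, T (the same frame is also a K-frame and a T-frame).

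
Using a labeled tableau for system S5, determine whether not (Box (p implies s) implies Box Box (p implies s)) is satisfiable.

1. not (Box (p implies s) implies Box Box (p implies s)), w0
2. Box (p implies s), w0
3. not Box Box (p implies s), w0
4. p implies s, w0
5. s, w0
6. not Box (p implies s), w1
7. p implies s, w1
8. s, w1
9. not (p implies s), w2
10. p, w2
11. not s, w2
12. p implies s, w2
13. s, w2
Accessibility: w0Rw0, w0Rw1, w0Rw2, w1Rw0, w1Rw1, w1Rw2, w2Rw0, w2Rw1, w2Rw2
Branch closes: s and not s both at w2.
Every branch closes; the branch above is one of them.

Unsatisfiable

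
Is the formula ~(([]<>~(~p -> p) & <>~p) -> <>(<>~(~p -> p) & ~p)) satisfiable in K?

Unsatisfiable

1. ~(([]<>~(~p -> p) & <>~p) -> <>(<>~(~p -> p) & ~p)), 0
2. []<>~(~p -> p) & <>~p, 0
3. ~<>(<>~(~p -> p) & ~p), 0
4. []<>~(~p -> p), 0
5. <>~p, 0
6. ~p, 1
7. ~(<>~(~p -> p) & ~p), 1
8. <>~(~p -> p), 1
9. ~<>~(~p -> p), 1
10. ~(~p -> p), 2
11. ~p, 2
12. ~p -> p, 2
13. p, 2
Accessibility: 0R1, 1R2
Branch closes: p and ~p both at 2.
(One branch shown.) All branches close.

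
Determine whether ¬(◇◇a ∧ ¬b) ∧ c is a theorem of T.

Tableau for the negation ¬(¬(◇◇a ∧ ¬b) ∧ c):
1. ¬(¬(◇◇a ∧ ¬b) ∧ c), w0
2. ¬c, w0
Accessibility: w0Rw0
The negation has an open branch (countermodel exists).

Invalid (countermodel exists)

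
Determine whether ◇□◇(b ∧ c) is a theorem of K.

Invalid (countermodel exists)

Tableau for the negation ¬◇□◇(b ∧ c):
1. ¬◇□◇(b ∧ c), u
The negation has an open branch (countermodel exists).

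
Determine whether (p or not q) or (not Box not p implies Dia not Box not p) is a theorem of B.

Valid in B

Tableau for the negation not ((p or not q) or (not Box not p implies Dia not Box not p)):
1. not ((p or not q) or (not Box not p implies Dia not Box not p)), u
2. not (p or not q), u   [neg-or-rule on 1]
3. not (not Box not p implies Dia not Box not p), u   [neg-or-rule on 1]
4. not p, u   [neg-or-rule on 2]
5. q, u   [neg-or-rule on 2]
6. not Box not p, u   [neg-implies-rule on 3]
7. not Dia not Box not p, u   [neg-implies-rule on 3]
8. Box not p, u   [neg-Dia-rule on 7 via uRu]
9. p, v   [neg-Box-rule on 6: fresh world v, uRv]
10. Box not p, v   [neg-Dia-rule on 7 via uRv]
11. not p, v   [Box-rule on 8 via uRv]
Accessibility: uRu, uRv, vRu, vRv
Branch closes: p and not p both at v.
All branches of the negation close; one closing branch shown above.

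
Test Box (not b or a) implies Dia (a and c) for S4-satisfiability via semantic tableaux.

Satisfiable

1. Box (not b or a) implies Dia (a and c), 0
2. Dia (a and c), 0
3. a and c, 1
4. a, 1
5. c, 1
Accessibility: 0R0, 0R1, 1R1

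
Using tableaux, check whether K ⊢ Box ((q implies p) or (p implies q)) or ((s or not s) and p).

Valid in K

Tableau for the negation not (Box ((q implies p) or (p implies q)) or ((s or not s) and p)):
1. not (Box ((q implies p) or (p implies q)) or ((s or not s) and p)), 0
2. not Box ((q implies p) or (p implies q)), 0   [neg-or-rule on 1]
3. not ((s or not s) and p), 0   [neg-or-rule on 1]
4. not p, 0   [neg-and-rule on 3 (branches; this branch)]
5. not ((q implies p) or (p implies q)), 1   [neg-Box-rule on 2: fresh world 1, 0R1]
6. not (q implies p), 1   [neg-or-rule on 5]
7. not (p implies q), 1   [neg-or-rule on 5]
8. q, 1   [neg-implies-rule on 6]
9. not p, 1   [neg-implies-rule on 6]
10. p, 1   [neg-implies-rule on 7]
11. not q, 1   [neg-implies-rule on 7]
Accessibility: 0R1
Branch closes: p and not p both at 1.
Every branch of the negation's tableau closes; the branch above is one of them.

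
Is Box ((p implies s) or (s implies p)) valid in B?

Valid

Tableau for the negation not Box ((p implies s) or (s implies p)):
1. not Box ((p implies s) or (s implies p)), 0
2. not ((p implies s) or (s implies p)), 1   [neg-Box-rule on 1: fresh world 1, 0R1]
3. not (p implies s), 1   [neg-or-rule on 2]
4. not (s implies p), 1   [neg-or-rule on 2]
5. p, 1   [neg-implies-rule on 3]
6. not s, 1   [neg-implies-rule on 3]
7. s, 1   [neg-implies-rule on 4]
8. not p, 1   [neg-implies-rule on 4]
Accessibility: 0R0, 0R1, 1R0, 1R1
Branch closes: s and not s both at 1.
All branches of the negation close; one closing branch shown above.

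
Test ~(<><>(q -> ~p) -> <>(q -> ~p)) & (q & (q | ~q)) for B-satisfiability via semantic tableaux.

Satisfiable (open branch found)

1. ~(<><>(q -> ~p) -> <>(q -> ~p)) & (q & (q | ~q)), u
2. ~(<><>(q -> ~p) -> <>(q -> ~p)), u
3. q & (q | ~q), u
4. <><>(q -> ~p), u
5. ~<>(q -> ~p), u
6. q, u
7. q | ~q, u
8. ~(q -> ~p), u
9. p, u
10. <>(q -> ~p), v
11. ~(q -> ~p), v
12. q, v
13. p, v
14. q -> ~p, w
15. ~p, w
Accessibility: uRu, uRv, vRu, vRv, vRw, wRv, wRw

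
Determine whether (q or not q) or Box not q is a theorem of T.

Tableau for the negation not ((q or not q) or Box not q):
1. not ((q or not q) or Box not q), 0
2. not (q or not q), 0
3. not Box not q, 0
4. not q, 0
5. q, 0
Accessibility: 0R0
Branch closes: q and not q both at 0.
All branches of the negation close; one closing branch shown above.

Yes, valid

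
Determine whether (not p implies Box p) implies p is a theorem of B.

Valid in B

Tableau for the negation not ((not p implies Box p) implies p):
1. not ((not p implies Box p) implies p), w0
2. not p implies Box p, w0
3. not p, w0
4. Box p, w0
5. p, w0
Accessibility: w0Rw0
Branch closes: p and not p both at w0.
All branches of the negation close; one closing branch shown above.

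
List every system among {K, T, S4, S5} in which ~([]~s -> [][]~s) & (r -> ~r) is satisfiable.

S4-tableau for the formula:
1. ~([]~s -> [][]~s) & (r -> ~r), w0
2. ~([]~s -> [][]~s), w0   [&-rule on 1]
3. r -> ~r, w0   [&-rule on 1]
4. []~s, w0   [~->-rule on 2]
5. ~[][]~s, w0   [~->-rule on 2]
6. ~s, w0   [[]-rule on 4 via w0Rw0]
7. ~r, w0   [->-rule on 3 (branches; this branch)]
8. ~[]~s, w1   [~[]-rule on 5: fresh world w1, w0Rw1]
9. ~s, w1   [[]-rule on 4 via w0Rw1]
10. s, w2   [~[]-rule on 8: fresh world w2, w1Rw2]
11. ~s, w2   [[]-rule on 4 via w0Rw2]
Accessibility: w0Rw0, w0Rw1, w0Rw2, w1Rw1, w1Rw2, w2Rw2
Branch closes: s and ~s both at w2.
Every branch closes (one shown): unsatisfiable in S4, hence also in S5 (every S5-frame is an S4-frame).
T-tableau for the formula:
1. ~([]~s -> [][]~s) & (r -> ~r), w0
2. ~([]~s -> [][]~s), w0   [&-rule on 1]
3. r -> ~r, w0   [&-rule on 1]
4. []~s, w0   [~->-rule on 2]
5. ~[][]~s, w0   [~->-rule on 2]
6. ~s, w0   [[]-rule on 4 via w0Rw0]
7. ~r, w0   [->-rule on 3 (branches; this branch)]
8. ~[]~s, w1   [~[]-rule on 5: fresh world w1, w0Rw1]
9. ~s, w1   [[]-rule on 4 via w0Rw1]
10. s, w2   [~[]-rule on 8: fresh world w2, w1Rw2]
Accessibility: w0Rw0, w0Rw1, w1Rw1, w1Rw2, w2Rw2
Complete open branch: satisfiable in T, hence also in K (this T-model is also a K-model).

K, T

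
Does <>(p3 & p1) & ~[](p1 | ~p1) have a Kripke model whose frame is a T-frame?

1. <>(p3 & p1) & ~[](p1 | ~p1), 0
2. <>(p3 & p1), 0
3. ~[](p1 | ~p1), 0
4. p3 & p1, 1
5. p3, 1
6. p1, 1
7. ~(p1 | ~p1), 2
8. ~p1, 2
9. p1, 2
Accessibility: 0R0, 0R1, 0R2, 1R1, 2R2
Branch closes: p1 and ~p1 both at 2.
All branches of the tableau close; one closing branch shown above.

Unsatisfiable (every branch closes)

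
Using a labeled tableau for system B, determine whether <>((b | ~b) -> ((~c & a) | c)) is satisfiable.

1. <>((b | ~b) -> ((~c & a) | c)), w0
2. (b | ~b) -> ((~c & a) | c), w1
3. (~c & a) | c, w1
4. c, w1
Accessibility: w0Rw0, w0Rw1, w1Rw0, w1Rw1

Yes, satisfiable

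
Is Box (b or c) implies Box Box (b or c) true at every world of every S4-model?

Yes, valid

Tableau for the negation not (Box (b or c) implies Box Box (b or c)):
1. not (Box (b or c) implies Box Box (b or c)), 0
2. Box (b or c), 0   [neg-implies-rule on 1]
3. not Box Box (b or c), 0   [neg-implies-rule on 1]
4. b or c, 0   [Box-rule on 2 via 0R0]
5. c, 0   [or-rule on 4 (branches; this branch)]
6. not Box (b or c), 1   [neg-Box-rule on 3: fresh world 1, 0R1]
7. b or c, 1   [Box-rule on 2 via 0R1]
8. c, 1   [or-rule on 7 (branches; this branch)]
9. not (b or c), 2   [neg-Box-rule on 6: fresh world 2, 1R2]
10. not b, 2   [neg-or-rule on 9]
11. not c, 2   [neg-or-rule on 9]
12. b or c, 2   [Box-rule on 2 via 0R2]
13. c, 2   [or-rule on 12 (branches; this branch)]
Accessibility: 0R0, 0R1, 0R2, 1R1, 1R2, 2R2
Branch closes: c and not c both at 2.
All branches of the negation close; one closing branch shown above.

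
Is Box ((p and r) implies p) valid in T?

Tableau for the negation not Box ((p and r) implies p):
1. not Box ((p and r) implies p), w0
2. not ((p and r) implies p), w1
3. p and r, w1
4. not p, w1
5. p, w1
6. r, w1
Accessibility: w0Rw0, w0Rw1, w1Rw1
Branch closes: p and not p both at w1.
All branches of the negation close; one closing branch shown above.

Valid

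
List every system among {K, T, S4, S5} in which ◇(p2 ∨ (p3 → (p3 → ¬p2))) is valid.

T-tableau for the negation ¬◇(p2 ∨ (p3 → (p3 → ¬p2))):
1. ¬◇(p2 ∨ (p3 → (p3 → ¬p2))), u
2. ¬(p2 ∨ (p3 → (p3 → ¬p2))), u
3. ¬p2, u
4. ¬(p3 → (p3 → ¬p2)), u
5. p3, u
6. ¬(p3 → ¬p2), u
7. p2, u
Accessibility: uRu
Branch closes: p2 and ¬p2 both at u.
Every branch closes (one shown): valid in T, hence also in S4, S5 (every theorem of T is a theorem of S4 and S5).
K-tableau for the negation ¬◇(p2 ∨ (p3 → (p3 → ¬p2))):
1. ¬◇(p2 ∨ (p3 → (p3 → ¬p2))), u
Complete open branch: countermodel on a K-frame, so not valid in K.

T, S4, S5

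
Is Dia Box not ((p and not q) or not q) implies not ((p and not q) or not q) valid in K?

Tableau for the negation not (Dia Box not ((p and not q) or not q) implies not ((p and not q) or not q)):
1. not (Dia Box not ((p and not q) or not q) implies not ((p and not q) or not q)), u
2. Dia Box not ((p and not q) or not q), u   [neg-implies-rule on 1]
3. (p and not q) or not q, u   [neg-implies-rule on 1]
4. not q, u   [or-rule on 3 (branches; this branch)]
5. Box not ((p and not q) or not q), v   [Dia-rule on 2: fresh world v, uRv]
Accessibility: uRv
The negation has an open branch (countermodel exists).

Not valid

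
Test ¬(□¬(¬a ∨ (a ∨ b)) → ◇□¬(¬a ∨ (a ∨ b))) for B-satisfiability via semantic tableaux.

No, unsatisfiable

1. ¬(□¬(¬a ∨ (a ∨ b)) → ◇□¬(¬a ∨ (a ∨ b))), w0
2. □¬(¬a ∨ (a ∨ b)), w0   [¬→-rule on 1]
3. ¬◇□¬(¬a ∨ (a ∨ b)), w0   [¬→-rule on 1]
4. ¬(¬a ∨ (a ∨ b)), w0   [□-rule on 2 via w0Rw0]
5. a, w0   [¬∨-rule on 4]
6. ¬(a ∨ b), w0   [¬∨-rule on 4]
7. ¬a, w0   [¬∨-rule on 6]
8. ¬b, w0   [¬∨-rule on 6]
Accessibility: w0Rw0
Branch closes: a and ¬a both at w0.
Every branch closes; the branch above is one of them.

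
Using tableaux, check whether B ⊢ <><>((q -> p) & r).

Tableau for the negation ~<><>((q -> p) & r):
1. ~<><>((q -> p) & r), 0
2. ~<>((q -> p) & r), 0
3. ~((q -> p) & r), 0
4. ~r, 0
Accessibility: 0R0
The negation has an open branch (countermodel exists).

No, not valid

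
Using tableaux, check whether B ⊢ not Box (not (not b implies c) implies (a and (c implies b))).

Not valid

Tableau for the negation Box (not (not b implies c) implies (a and (c implies b))):
1. Box (not (not b implies c) implies (a and (c implies b))), 0
2. not (not b implies c) implies (a and (c implies b)), 0   [Box-rule on 1 via 0R0]
3. a and (c implies b), 0   [implies-rule on 2 (branches; this branch)]
4. a, 0   [and-rule on 3]
5. c implies b, 0   [and-rule on 3]
6. b, 0   [implies-rule on 5 (branches; this branch)]
Accessibility: 0R0
The negation has an open branch (countermodel exists).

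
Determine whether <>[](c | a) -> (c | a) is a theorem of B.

Valid in B

Tableau for the negation ~(<>[](c | a) -> (c | a)):
1. ~(<>[](c | a) -> (c | a)), w0
2. <>[](c | a), w0
3. ~(c | a), w0
4. ~c, w0
5. ~a, w0
6. [](c | a), w1
7. c | a, w0
8. c | a, w1
9. a, w0
Accessibility: w0Rw0, w0Rw1, w1Rw0, w1Rw1
Branch closes: a and ~a both at w0.
All branches of the negation close; one closing branch shown above.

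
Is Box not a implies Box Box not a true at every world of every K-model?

Tableau for the negation not (Box not a implies Box Box not a):
1. not (Box not a implies Box Box not a), u
2. Box not a, u   [neg-implies-rule on 1]
3. not Box Box not a, u   [neg-implies-rule on 1]
4. not Box not a, v   [neg-Box-rule on 3: fresh world v, uRv]
5. not a, v   [Box-rule on 2 via uRv]
6. a, w   [neg-Box-rule on 4: fresh world w, vRw]
Accessibility: uRv, vRw
The negation has an open branch (countermodel exists).

No, not valid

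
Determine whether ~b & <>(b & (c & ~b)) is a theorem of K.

Tableau for the negation ~(~b & <>(b & (c & ~b))):
1. ~(~b & <>(b & (c & ~b))), w0
2. ~<>(b & (c & ~b)), w0
The negation has an open branch (countermodel exists).

No, not valid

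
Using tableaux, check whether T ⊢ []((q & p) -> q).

Valid in T

Tableau for the negation ~[]((q & p) -> q):
1. ~[]((q & p) -> q), w0
2. ~((q & p) -> q), w1
3. q & p, w1
4. ~q, w1
5. q, w1
6. p, w1
Accessibility: w0Rw0, w0Rw1, w1Rw1
Branch closes: q and ~q both at w1.
All branches of the negation close; one closing branch shown above.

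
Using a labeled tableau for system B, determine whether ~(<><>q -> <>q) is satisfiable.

Satisfiable

1. ~(<><>q -> <>q), u
2. <><>q, u
3. ~<>q, u
4. ~q, u
5. <>q, v
6. ~q, v
7. q, w
Accessibility: uRu, uRv, vRu, vRv, vRw, wRv, wRw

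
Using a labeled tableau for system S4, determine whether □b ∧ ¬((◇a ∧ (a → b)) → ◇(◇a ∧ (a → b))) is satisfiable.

Unsatisfiable

1. □b ∧ ¬((◇a ∧ (a → b)) → ◇(◇a ∧ (a → b))), u
2. □b, u   [∧-rule on 1]
3. ¬((◇a ∧ (a → b)) → ◇(◇a ∧ (a → b))), u   [∧-rule on 1]
4. ◇a ∧ (a → b), u   [¬→-rule on 3]
5. ¬◇(◇a ∧ (a → b)), u   [¬→-rule on 3]
6. ◇a, u   [∧-rule on 4]
7. a → b, u   [∧-rule on 4]
8. b, u   [□-rule on 2 via uRu]
9. ¬(◇a ∧ (a → b)), u   [¬◇-rule on 5 via uRu]
10. ¬◇a, u   [¬∧-rule on 9 (branches; this branch)]
11. ¬a, u   [¬◇-rule on 10 via uRu]
12. a, v   [◇-rule on 6: fresh world v, uRv]
13. b, v   [□-rule on 2 via uRv]
14. ¬(◇a ∧ (a → b)), v   [¬◇-rule on 5 via uRv]
15. ¬a, v   [¬◇-rule on 10 via uRv]
Accessibility: uRu, uRv, vRv
Branch closes: a and ¬a both at v.
All branches of the tableau close; one closing branch shown above.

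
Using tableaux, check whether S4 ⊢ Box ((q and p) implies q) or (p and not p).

Yes, valid

Tableau for the negation not (Box ((q and p) implies q) or (p and not p)):
1. not (Box ((q and p) implies q) or (p and not p)), w0
2. not Box ((q and p) implies q), w0
3. not (p and not p), w0
4. p, w0
5. not ((q and p) implies q), w1
6. q and p, w1
7. not q, w1
8. q, w1
9. p, w1
Accessibility: w0Rw0, w0Rw1, w1Rw1
Branch closes: q and not q both at w1.
All branches of the negation close; one closing branch shown above.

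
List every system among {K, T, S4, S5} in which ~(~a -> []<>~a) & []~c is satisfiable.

K, T, S4

S4-tableau for the formula:
1. ~(~a -> []<>~a) & []~c, u
2. ~(~a -> []<>~a), u   [&-rule on 1]
3. []~c, u   [&-rule on 1]
4. ~a, u   [~->-rule on 2]
5. ~[]<>~a, u   [~->-rule on 2]
6. ~c, u   [[]-rule on 3 via uRu]
7. ~<>~a, v   [~[]-rule on 5: fresh world v, uRv]
8. ~c, v   [[]-rule on 3 via uRv]
9. a, v   [~<>-rule on 7 via vRv]
Accessibility: uRu, uRv, vRv
Complete open branch: satisfiable in S4, hence also in K, T (this S4-model is also a K-model and a T-model).
S5-tableau for the formula:
1. ~(~a -> []<>~a) & []~c, u
2. ~(~a -> []<>~a), u   [&-rule on 1]
3. []~c, u   [&-rule on 1]
4. ~a, u   [~->-rule on 2]
5. ~[]<>~a, u   [~->-rule on 2]
6. ~c, u   [[]-rule on 3 via uRu]
7. ~<>~a, v   [~[]-rule on 5: fresh world v, uRv]
8. ~c, v   [[]-rule on 3 via uRv]
9. a, u   [~<>-rule on 7 via vRu]
Accessibility: uRu, uRv, vRu, vRv
Branch closes: a and ~a both at u.
Every branch closes (one shown): unsatisfiable in S5.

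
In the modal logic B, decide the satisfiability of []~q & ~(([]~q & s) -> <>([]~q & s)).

Unsatisfiable

1. []~q & ~(([]~q & s) -> <>([]~q & s)), w0
2. []~q, w0   [&-rule on 1]
3. ~(([]~q & s) -> <>([]~q & s)), w0   [&-rule on 1]
4. []~q & s, w0   [~->-rule on 3]
5. ~<>([]~q & s), w0   [~->-rule on 3]
6. s, w0   [&-rule on 4]
7. ~q, w0   [[]-rule on 2 via w0Rw0]
8. ~([]~q & s), w0   [~<>-rule on 5 via w0Rw0]
9. ~[]~q, w0   [~&-rule on 8 (branches; this branch)]
10. q, w1   [~[]-rule on 9: fresh world w1, w0Rw1]
11. ~q, w1   [[]-rule on 2 via w0Rw1]
Accessibility: w0Rw0, w0Rw1, w1Rw0, w1Rw1
Branch closes: q and ~q both at w1.
Every branch closes; the branch above is one of them.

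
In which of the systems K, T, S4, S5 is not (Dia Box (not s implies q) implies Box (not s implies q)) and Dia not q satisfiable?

S4-tableau for the formula:
1. not (Dia Box (not s implies q) implies Box (not s implies q)) and Dia not q, u
2. not (Dia Box (not s implies q) implies Box (not s implies q)), u   [and-rule on 1]
3. Dia not q, u   [and-rule on 1]
4. Dia Box (not s implies q), u   [neg-implies-rule on 2]
5. not Box (not s implies q), u   [neg-implies-rule on 2]
6. not q, v   [Dia-rule on 3: fresh world v, uRv]
7. Box (not s implies q), w   [Dia-rule on 4: fresh world w, uRw]
8. not s implies q, w   [Box-rule on 7 via wRw]
9. q, w   [implies-rule on 8 (branches; this branch)]
10. not (not s implies q), x   [neg-Box-rule on 5: fresh world x, uRx]
11. not s, x   [neg-implies-rule on 10]
12. not q, x   [neg-implies-rule on 10]
Accessibility: uRu, uRv, uRw, uRx, vRv, wRw, xRx
Complete open branch: satisfiable in S4, hence also in K, T (this S4-model is also a K-model and a T-model).
S5-tableau for the formula:
1. not (Dia Box (not s implies q) implies Box (not s implies q)) and Dia not q, u
2. not (Dia Box (not s implies q) implies Box (not s implies q)), u   [and-rule on 1]
3. Dia not q, u   [and-rule on 1]
4. Dia Box (not s implies q), u   [neg-implies-rule on 2]
5. not Box (not s implies q), u   [neg-implies-rule on 2]
6. not q, v   [Dia-rule on 3: fresh world v, uRv]
7. Box (not s implies q), w   [Dia-rule on 4: fresh world w, uRw]
8. not s implies q, u   [Box-rule on 7 via wRu]
9. not s implies q, v   [Box-rule on 7 via wRv]
10. not s implies q, w   [Box-rule on 7 via wRw]
11. q, u   [implies-rule on 8 (branches; this branch)]
12. s, v   [implies-rule on 9 (branches; this branch)]
13. q, w   [implies-rule on 10 (branches; this branch)]
14. not (not s implies q), x   [neg-Box-rule on 5: fresh world x, uRx]
15. not s, x   [neg-implies-rule on 14]
16. not q, x   [neg-implies-rule on 14]
17. not s implies q, x   [Box-rule on 7 via wRx]
18. q, x   [implies-rule on 17 (branches; this branch)]
Accessibility: uRu, uRv, uRw, uRx, vRu, vRv, vRw, vRx, wRu, wRv, wRw, wRx, xRu, xRv, xRw, xRx
Branch closes: q and not q both at x.
Every branch closes (one shown): unsatisfiable in S5.

K, T, S4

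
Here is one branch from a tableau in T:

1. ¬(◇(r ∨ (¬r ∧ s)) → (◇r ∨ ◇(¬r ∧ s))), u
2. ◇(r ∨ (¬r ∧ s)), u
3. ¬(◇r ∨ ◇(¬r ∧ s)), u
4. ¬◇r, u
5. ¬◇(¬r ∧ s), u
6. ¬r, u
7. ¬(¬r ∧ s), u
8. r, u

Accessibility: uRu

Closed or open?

Yes, closed

Both r and ¬r appear at u.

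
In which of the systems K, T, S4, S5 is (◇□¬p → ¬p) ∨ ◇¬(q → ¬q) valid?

S4-tableau for the negation ¬((◇□¬p → ¬p) ∨ ◇¬(q → ¬q)):
1. ¬((◇□¬p → ¬p) ∨ ◇¬(q → ¬q)), 0
2. ¬(◇□¬p → ¬p), 0   [¬∨-rule on 1]
3. ¬◇¬(q → ¬q), 0   [¬∨-rule on 1]
4. ◇□¬p, 0   [¬→-rule on 2]
5. p, 0   [¬→-rule on 2]
6. q → ¬q, 0   [¬◇-rule on 3 via 0R0]
7. ¬q, 0   [→-rule on 6 (branches; this branch)]
8. □¬p, 1   [◇-rule on 4: fresh world 1, 0R1]
9. q → ¬q, 1   [¬◇-rule on 3 via 0R1]
10. ¬p, 1   [□-rule on 8 via 1R1]
11. ¬q, 1   [→-rule on 9 (branches; this branch)]
Accessibility: 0R0, 0R1, 1R1
Complete open branch: countermodel on an S4-frame, so not valid in S4, nor in K, T (the same frame is also a K-frame and a T-frame).
S5-tableau for the negation ¬((◇□¬p → ¬p) ∨ ◇¬(q → ¬q)):
1. ¬((◇□¬p → ¬p) ∨ ◇¬(q → ¬q)), 0
2. ¬(◇□¬p → ¬p), 0   [¬∨-rule on 1]
3. ¬◇¬(q → ¬q), 0   [¬∨-rule on 1]
4. ◇□¬p, 0   [¬→-rule on 2]
5. p, 0   [¬→-rule on 2]
6. q → ¬q, 0   [¬◇-rule on 3 via 0R0]
7. ¬q, 0   [→-rule on 6 (branches; this branch)]
8. □¬p, 1   [◇-rule on 4: fresh world 1, 0R1]
9. q → ¬q, 1   [¬◇-rule on 3 via 0R1]
10. ¬p, 0   [□-rule on 8 via 1R0]
Accessibility: 0R0, 0R1, 1R0, 1R1
Branch closes: p and ¬p both at 0.
Every branch closes (one shown): valid in S5.

S5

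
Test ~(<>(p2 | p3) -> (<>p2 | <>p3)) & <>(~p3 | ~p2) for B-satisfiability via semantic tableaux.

1. ~(<>(p2 | p3) -> (<>p2 | <>p3)) & <>(~p3 | ~p2), u
2. ~(<>(p2 | p3) -> (<>p2 | <>p3)), u   [&-rule on 1]
3. <>(~p3 | ~p2), u   [&-rule on 1]
4. <>(p2 | p3), u   [~->-rule on 2]
5. ~(<>p2 | <>p3), u   [~->-rule on 2]
6. ~<>p2, u   [~|-rule on 5]
7. ~<>p3, u   [~|-rule on 5]
8. ~p2, u   [~<>-rule on 6 via uRu]
9. ~p3, u   [~<>-rule on 7 via uRu]
10. ~p3 | ~p2, v   [<>-rule on 3: fresh world v, uRv]
11. ~p2, v   [~<>-rule on 6 via uRv]
12. ~p3, v   [~<>-rule on 7 via uRv]
13. p2 | p3, w   [<>-rule on 4: fresh world w, uRw]
14. ~p2, w   [~<>-rule on 6 via uRw]
15. ~p3, w   [~<>-rule on 7 via uRw]
16. p3, w   [|-rule on 13 (branches; this branch)]
Accessibility: uRu, uRv, uRw, vRu, vRv, wRu, wRw
Branch closes: p3 and ~p3 both at w.
Every branch closes; the branch above is one of them.

No, unsatisfiable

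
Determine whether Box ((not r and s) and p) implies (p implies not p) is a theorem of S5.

No, not valid

Tableau for the negation not (Box ((not r and s) and p) implies (p implies not p)):
1. not (Box ((not r and s) and p) implies (p implies not p)), w0
2. Box ((not r and s) and p), w0
3. not (p implies not p), w0
4. p, w0
5. (not r and s) and p, w0
6. not r and s, w0
7. not r, w0
8. s, w0
Accessibility: w0Rw0
The negation has an open branch (countermodel exists).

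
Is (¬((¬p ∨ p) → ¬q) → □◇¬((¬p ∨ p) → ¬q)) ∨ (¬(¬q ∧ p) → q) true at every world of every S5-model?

Valid in S5

Tableau for the negation ¬((¬((¬p ∨ p) → ¬q) → □◇¬((¬p ∨ p) → ¬q)) ∨ (¬(¬q ∧ p) → q)):
1. ¬((¬((¬p ∨ p) → ¬q) → □◇¬((¬p ∨ p) → ¬q)) ∨ (¬(¬q ∧ p) → q)), u
2. ¬(¬((¬p ∨ p) → ¬q) → □◇¬((¬p ∨ p) → ¬q)), u
3. ¬(¬(¬q ∧ p) → q), u
4. ¬((¬p ∨ p) → ¬q), u
5. ¬□◇¬((¬p ∨ p) → ¬q), u
6. ¬(¬q ∧ p), u
7. ¬q, u
8. ¬p ∨ p, u
9. q, u
Accessibility: uRu
Branch closes: q and ¬q both at u.
All branches of the negation close; one closing branch shown above.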